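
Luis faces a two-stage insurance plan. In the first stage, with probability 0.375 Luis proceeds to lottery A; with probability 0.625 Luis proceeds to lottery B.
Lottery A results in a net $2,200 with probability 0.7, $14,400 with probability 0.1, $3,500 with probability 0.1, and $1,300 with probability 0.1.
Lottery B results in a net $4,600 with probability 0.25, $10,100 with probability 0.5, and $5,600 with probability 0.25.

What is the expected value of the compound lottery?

$6,047.50

EV(A) = 0.7 × 2200 + 0.1 × 14400 + 0.1 × 3500 + 0.1 × 1300 = 1540 + 1440 + 350 + 130 = 3460
EV(B) = 0.25 × 4600 + 0.5 × 10100 + 0.25 × 5600 = 1150 + 5050 + 1400 = 7600
Overall = 0.375 × 3460 + 0.625 × 7600 = 1297.5 + 4750 = 6047.5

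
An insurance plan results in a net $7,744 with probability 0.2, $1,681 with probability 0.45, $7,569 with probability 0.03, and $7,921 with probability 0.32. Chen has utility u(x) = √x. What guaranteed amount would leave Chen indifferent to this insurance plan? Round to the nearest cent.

$4,507.78

E[u] = 0.2·√7744 + 0.45·√1681 + 0.03·√7569 + 0.32·√7921 = 0.2·88 + 0.45·41 + 0.03·87 + 0.32·89 = 67.14
CE = (67.14)² = 4507.7796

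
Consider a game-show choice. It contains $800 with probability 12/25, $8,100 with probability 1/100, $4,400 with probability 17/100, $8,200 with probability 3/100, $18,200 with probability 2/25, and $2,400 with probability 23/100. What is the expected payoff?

$3,467

EV = 12/25 × 800 + 1/100 × 8100 + 17/100 × 4400 + 3/100 × 8200 + 2/25 × 18200 + 23/100 × 2400 = 384 + 81 + 748 + 246 + 1456 + 552 = 3467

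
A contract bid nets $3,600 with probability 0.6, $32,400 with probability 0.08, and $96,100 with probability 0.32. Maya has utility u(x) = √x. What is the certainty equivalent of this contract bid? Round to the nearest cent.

E[u] = 0.6·√3600 + 0.08·√32400 + 0.32·√96100 = 0.6·60 + 0.08·180 + 0.32·310 = 149.6
CE = (149.6)² = 22380.16

$22,380.16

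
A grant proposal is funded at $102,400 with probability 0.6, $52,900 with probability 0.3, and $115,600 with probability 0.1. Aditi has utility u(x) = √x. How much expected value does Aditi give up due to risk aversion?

E[u] = 0.6·√102400 + 0.3·√52900 + 0.1·√115600 = 0.6·320 + 0.3·230 + 0.1·340 = 295
CE = (295)² = 87025
Risk premium = EV − CE = 88870 − 87025 = 1845

$1,845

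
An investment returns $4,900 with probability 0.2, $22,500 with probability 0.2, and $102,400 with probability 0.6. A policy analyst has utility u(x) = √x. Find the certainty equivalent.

E[u] = 0.2·√4900 + 0.2·√22500 + 0.6·√102400 = 0.2·70 + 0.2·150 + 0.6·320 = 236
CE = (236)² = 55696

$55,696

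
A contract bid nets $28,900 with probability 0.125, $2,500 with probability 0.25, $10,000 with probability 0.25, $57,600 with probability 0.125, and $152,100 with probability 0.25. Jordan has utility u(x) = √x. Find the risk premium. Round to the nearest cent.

$17,273.44

E[u] = 0.125·√28900 + 0.25·√2500 + 0.25·√10000 + 0.125·√57600 + 0.25·√152100 = 0.125·170 + 0.25·50 + 0.25·100 + 0.125·240 + 0.25·390 = 186.25
CE = (186.25)² = 34689.0625
Risk premium = EV − CE = 51962.5 − 34689.0625 = 17273.4375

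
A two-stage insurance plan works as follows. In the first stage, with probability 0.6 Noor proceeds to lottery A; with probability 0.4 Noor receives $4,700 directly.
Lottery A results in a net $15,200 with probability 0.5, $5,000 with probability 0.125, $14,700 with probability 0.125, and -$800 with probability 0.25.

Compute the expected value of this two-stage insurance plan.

$7,797.50

EV(A) = 0.5 × 15200 + 0.125 × 5000 + 0.125 × 14700 + 0.25 × (-800) = 7600 + 625 + 1837.5 − 200 = 9862.5
Branch B: 4700 (certain)
Overall = 0.6 × 9862.5 + 0.4 × 4700 = 5917.5 + 1880 = 7797.5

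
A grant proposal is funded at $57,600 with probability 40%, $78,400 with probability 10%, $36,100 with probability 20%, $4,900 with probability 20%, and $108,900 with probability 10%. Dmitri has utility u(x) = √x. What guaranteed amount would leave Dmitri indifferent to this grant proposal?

$43,681

E[u] = 0.4·√57600 + 0.1·√78400 + 0.2·√36100 + 0.2·√4900 + 0.1·√108900 = 0.4·240 + 0.1·280 + 0.2·190 + 0.2·70 + 0.1·330 = 209
CE = (209)² = 43681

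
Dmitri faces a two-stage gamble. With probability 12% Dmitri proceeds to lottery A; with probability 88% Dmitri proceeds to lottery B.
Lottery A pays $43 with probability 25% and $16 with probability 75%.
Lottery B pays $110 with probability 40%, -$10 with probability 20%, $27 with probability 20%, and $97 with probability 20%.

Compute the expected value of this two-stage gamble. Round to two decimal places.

EV(A) = 0.25 × 43 + 0.75 × 16 = 10.75 + 12 = 22.75
EV(B) = 0.4 × 110 + 0.2 × (-10) + 0.2 × 27 + 0.2 × 97 = 44 − 2 + 5.4 + 19.4 = 66.8
Overall = 0.12 × 22.75 + 0.88 × 66.8 = 2.73 + 58.784 = 61.514

$61.51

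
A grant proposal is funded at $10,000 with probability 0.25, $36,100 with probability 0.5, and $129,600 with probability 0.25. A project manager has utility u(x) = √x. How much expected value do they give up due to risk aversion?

$8,850

E[u] = 0.25·√10000 + 0.5·√36100 + 0.25·√129600 = 0.25·100 + 0.5·190 + 0.25·360 = 210
CE = (210)² = 44100
Risk premium = EV − CE = 52950 − 44100 = 8850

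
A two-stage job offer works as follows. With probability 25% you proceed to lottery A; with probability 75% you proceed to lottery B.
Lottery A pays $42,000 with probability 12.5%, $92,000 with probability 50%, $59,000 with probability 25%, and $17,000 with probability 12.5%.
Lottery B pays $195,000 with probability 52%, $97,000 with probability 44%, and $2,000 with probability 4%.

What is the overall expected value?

EV(A) = 0.125 × 42000 + 0.5 × 92000 + 0.25 × 59000 + 0.125 × 17000 = 5250 + 46000 + 14750 + 2125 = 68125
EV(B) = 0.52 × 195000 + 0.44 × 97000 + 0.04 × 2000 = 101400 + 42680 + 80 = 144160
Overall = 0.25 × 68125 + 0.75 × 144160 = 17031.25 + 108120 = 125151.25

$125,151.25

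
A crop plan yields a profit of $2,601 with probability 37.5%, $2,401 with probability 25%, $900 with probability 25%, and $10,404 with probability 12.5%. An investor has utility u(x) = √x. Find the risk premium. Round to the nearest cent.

$435.98

E[u] = 0.375·√2601 + 0.25·√2401 + 0.25·√900 + 0.125·√10404 = 0.375·51 + 0.25·49 + 0.25·30 + 0.125·102 = 51.625
CE = (51.625)² = 2665.140625
Risk premium = EV − CE = 3101.125 − 2665.140625 = 435.984375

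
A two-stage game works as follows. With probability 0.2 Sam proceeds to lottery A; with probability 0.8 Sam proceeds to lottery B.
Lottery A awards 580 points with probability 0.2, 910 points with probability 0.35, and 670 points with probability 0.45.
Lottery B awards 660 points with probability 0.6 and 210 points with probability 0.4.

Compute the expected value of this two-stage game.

531.2 points

EV(A) = 0.2 × 580 + 0.35 × 910 + 0.45 × 670 = 116 + 318.5 + 301.5 = 736
EV(B) = 0.6 × 660 + 0.4 × 210 = 396 + 84 = 480
Overall = 0.2 × 736 + 0.8 × 480 = 147.2 + 384 = 531.2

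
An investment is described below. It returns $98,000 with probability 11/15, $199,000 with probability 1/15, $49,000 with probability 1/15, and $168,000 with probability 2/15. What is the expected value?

$110,800

EV = 11/15 × 98000 + 1/15 × 199000 + 1/15 × 49000 + 2/15 × 168000 = 71866.6667 + 13266.6667 + 3266.6667 + 22400 = 110800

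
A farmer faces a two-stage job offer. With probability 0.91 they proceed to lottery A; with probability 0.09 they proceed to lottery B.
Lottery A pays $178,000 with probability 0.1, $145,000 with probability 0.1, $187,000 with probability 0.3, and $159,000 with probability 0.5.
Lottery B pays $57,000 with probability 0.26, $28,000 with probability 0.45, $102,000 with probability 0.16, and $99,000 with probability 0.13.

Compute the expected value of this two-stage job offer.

EV(A) = 0.1 × 178000 + 0.1 × 145000 + 0.3 × 187000 + 0.5 × 159000 = 17800 + 14500 + 56100 + 79500 = 167900
EV(B) = 0.26 × 57000 + 0.45 × 28000 + 0.16 × 102000 + 0.13 × 99000 = 14820 + 12600 + 16320 + 12870 = 56610
Overall = 0.91 × 167900 + 0.09 × 56610 = 152789 + 5094.9 = 157883.9

$157,883.90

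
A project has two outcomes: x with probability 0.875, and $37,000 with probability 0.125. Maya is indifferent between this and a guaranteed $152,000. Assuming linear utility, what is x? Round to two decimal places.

x = $168,428.57

0.875·x + 0.125·37000 = 152000
0.875·x = 152000 − 4625 = 147375
x = 147375 / 0.875 = 168428.5714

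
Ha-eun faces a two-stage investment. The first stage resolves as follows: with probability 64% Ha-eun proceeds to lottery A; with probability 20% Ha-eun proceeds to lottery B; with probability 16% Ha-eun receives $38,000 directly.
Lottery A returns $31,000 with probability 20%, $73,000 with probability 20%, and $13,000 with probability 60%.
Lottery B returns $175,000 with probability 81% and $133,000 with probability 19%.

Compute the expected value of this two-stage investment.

$57,788

EV(A) = 0.2 × 31000 + 0.2 × 73000 + 0.6 × 13000 = 6200 + 14600 + 7800 = 28600
EV(B) = 0.81 × 175000 + 0.19 × 133000 = 141750 + 25270 = 167020
Branch C: 38000 (certain)
Overall = 0.64 × 28600 + 0.2 × 167020 + 0.16 × 38000 = 18304 + 33404 + 6080 = 57788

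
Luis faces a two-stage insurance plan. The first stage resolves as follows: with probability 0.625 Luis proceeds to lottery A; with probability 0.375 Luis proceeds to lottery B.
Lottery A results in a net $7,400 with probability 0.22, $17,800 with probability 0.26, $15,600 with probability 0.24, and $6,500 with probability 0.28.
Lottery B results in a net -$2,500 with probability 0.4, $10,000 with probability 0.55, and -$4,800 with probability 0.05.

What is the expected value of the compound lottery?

$8,985

EV(A) = 0.22 × 7400 + 0.26 × 17800 + 0.24 × 15600 + 0.28 × 6500 = 1628 + 4628 + 3744 + 1820 = 11820
EV(B) = 0.4 × (-2500) + 0.55 × 10000 + 0.05 × (-4800) = -1000 + 5500 − 240 = 4260
Overall = 0.625 × 11820 + 0.375 × 4260 = 7387.5 + 1597.5 = 8985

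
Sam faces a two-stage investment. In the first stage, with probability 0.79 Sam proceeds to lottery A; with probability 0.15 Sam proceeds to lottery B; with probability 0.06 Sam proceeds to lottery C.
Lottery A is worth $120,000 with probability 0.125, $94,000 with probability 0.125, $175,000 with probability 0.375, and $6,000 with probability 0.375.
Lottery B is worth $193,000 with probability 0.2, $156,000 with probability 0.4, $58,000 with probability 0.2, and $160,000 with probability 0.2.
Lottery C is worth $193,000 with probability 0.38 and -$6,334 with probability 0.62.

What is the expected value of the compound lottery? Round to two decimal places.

EV(A) = 0.125 × 120000 + 0.125 × 94000 + 0.375 × 175000 + 0.375 × 6000 = 15000 + 11750 + 65625 + 2250 = 94625
EV(B) = 0.2 × 193000 + 0.4 × 156000 + 0.2 × 58000 + 0.2 × 160000 = 38600 + 62400 + 11600 + 32000 = 144600
EV(C) = 0.38 × 193000 + 0.62 × (-6334) = 73340 − 3927.08 = 69412.92
Overall = 0.79 × 94625 + 0.15 × 144600 + 0.06 × 69412.92 = 74753.75 + 21690 + 4164.7752 = 100608.5252

$100,608.53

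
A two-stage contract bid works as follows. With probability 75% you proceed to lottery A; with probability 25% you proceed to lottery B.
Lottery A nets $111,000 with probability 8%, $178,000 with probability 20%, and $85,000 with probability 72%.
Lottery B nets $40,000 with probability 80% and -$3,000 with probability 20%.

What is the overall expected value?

EV(A) = 0.08 × 111000 + 0.2 × 178000 + 0.72 × 85000 = 8880 + 35600 + 61200 = 105680
EV(B) = 0.8 × 40000 + 0.2 × (-3000) = 32000 − 600 = 31400
Overall = 0.75 × 105680 + 0.25 × 31400 = 79260 + 7850 = 87110

$87,110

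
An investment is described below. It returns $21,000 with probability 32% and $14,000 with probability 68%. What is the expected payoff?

$16,240

EV = 0.32 × 21000 + 0.68 × 14000 = 6720 + 9520 = 16240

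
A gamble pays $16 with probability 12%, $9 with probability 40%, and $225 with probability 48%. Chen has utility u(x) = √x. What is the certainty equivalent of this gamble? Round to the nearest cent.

$78.85

E[u] = 0.12·√16 + 0.4·√9 + 0.48·√225 = 0.12·4 + 0.4·3 + 0.48·15 = 8.88
CE = (8.88)² = 78.8544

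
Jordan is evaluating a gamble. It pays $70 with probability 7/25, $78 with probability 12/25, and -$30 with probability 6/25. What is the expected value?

$49.84

EV = 7/25 × 70 + 12/25 × 78 + 6/25 × (-30) = 19.6 + 37.44 − 7.2 = 49.84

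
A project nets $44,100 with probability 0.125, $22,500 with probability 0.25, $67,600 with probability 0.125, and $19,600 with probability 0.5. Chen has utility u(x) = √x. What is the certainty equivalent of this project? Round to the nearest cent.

$27,639.06

E[u] = 0.125·√44100 + 0.25·√22500 + 0.125·√67600 + 0.5·√19600 = 0.125·210 + 0.25·150 + 0.125·260 + 0.5·140 = 166.25
CE = (166.25)² = 27639.0625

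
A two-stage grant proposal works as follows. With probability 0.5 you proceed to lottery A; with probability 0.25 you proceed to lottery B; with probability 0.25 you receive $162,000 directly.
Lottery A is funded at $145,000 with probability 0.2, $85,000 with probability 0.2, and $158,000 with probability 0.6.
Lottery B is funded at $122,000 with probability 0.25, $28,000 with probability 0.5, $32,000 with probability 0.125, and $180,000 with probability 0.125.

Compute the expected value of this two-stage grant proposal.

EV(A) = 0.2 × 145000 + 0.2 × 85000 + 0.6 × 158000 = 29000 + 17000 + 94800 = 140800
EV(B) = 0.25 × 122000 + 0.5 × 28000 + 0.125 × 32000 + 0.125 × 180000 = 30500 + 14000 + 4000 + 22500 = 71000
Branch C: 162000 (certain)
Overall = 0.5 × 140800 + 0.25 × 71000 + 0.25 × 162000 = 70400 + 17750 + 40500 = 128650

$128,650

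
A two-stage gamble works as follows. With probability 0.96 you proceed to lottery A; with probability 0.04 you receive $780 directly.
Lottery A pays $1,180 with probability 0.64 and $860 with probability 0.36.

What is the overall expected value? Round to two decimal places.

EV(A) = 0.64 × 1180 + 0.36 × 860 = 755.2 + 309.6 = 1064.8
Branch B: 780 (certain)
Overall = 0.96 × 1064.8 + 0.04 × 780 = 1022.208 + 31.2 = 1053.408

$1,053.41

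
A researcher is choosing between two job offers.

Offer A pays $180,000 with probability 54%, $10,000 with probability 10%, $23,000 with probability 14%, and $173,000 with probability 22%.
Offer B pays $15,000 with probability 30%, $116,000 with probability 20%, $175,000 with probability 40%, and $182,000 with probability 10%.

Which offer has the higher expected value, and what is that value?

Offer A = 0.54 × 180000 + 0.1 × 10000 + 0.14 × 23000 + 0.22 × 173000 = 97200 + 1000 + 3220 + 38060 = 139480
Offer B = 0.3 × 15000 + 0.2 × 116000 + 0.4 × 175000 + 0.1 × 182000 = 4500 + 23200 + 70000 + 18200 = 115900

Offer A ($139,480)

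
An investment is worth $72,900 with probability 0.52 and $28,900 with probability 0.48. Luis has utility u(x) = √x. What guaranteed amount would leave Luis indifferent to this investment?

E[u] = 0.52·√72900 + 0.48·√28900 = 0.52·270 + 0.48·170 = 222
CE = (222)² = 49284

$49,284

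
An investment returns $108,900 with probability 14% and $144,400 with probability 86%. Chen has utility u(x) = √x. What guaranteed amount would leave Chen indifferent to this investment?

$139,129

E[u] = 0.14·√108900 + 0.86·√144400 = 0.14·330 + 0.86·380 = 373
CE = (373)² = 139129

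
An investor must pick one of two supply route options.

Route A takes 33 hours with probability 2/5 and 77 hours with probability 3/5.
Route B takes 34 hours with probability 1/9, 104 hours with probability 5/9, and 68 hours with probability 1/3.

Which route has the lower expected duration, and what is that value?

Route A (59.4 hours)

Route A = 2/5 × 33 + 3/5 × 77 = 13.2 + 46.2 = 59.4
Route B = 1/9 × 34 + 5/9 × 104 + 1/3 × 68 = 3.7778 + 57.7778 + 22.6667 = 84.2222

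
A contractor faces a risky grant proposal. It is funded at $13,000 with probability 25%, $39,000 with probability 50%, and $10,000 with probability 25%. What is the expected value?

EV = 0.25 × 13000 + 0.5 × 39000 + 0.25 × 10000 = 3250 + 19500 + 2500 = 25250

$25,250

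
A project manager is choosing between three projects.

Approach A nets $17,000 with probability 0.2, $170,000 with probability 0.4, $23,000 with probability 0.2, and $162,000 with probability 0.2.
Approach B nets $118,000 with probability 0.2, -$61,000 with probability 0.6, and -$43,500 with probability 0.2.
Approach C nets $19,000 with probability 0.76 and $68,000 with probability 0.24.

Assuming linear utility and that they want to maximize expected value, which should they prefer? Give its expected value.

Approach A ($108,400)

Approach A = 0.2 × 17000 + 0.4 × 170000 + 0.2 × 23000 + 0.2 × 162000 = 3400 + 68000 + 4600 + 32400 = 108400
Approach B = 0.2 × 118000 + 0.6 × (-61000) + 0.2 × (-43500) = 23600 − 36600 − 8700 = -21700
Approach C = 0.76 × 19000 + 0.24 × 68000 = 14440 + 16320 = 30760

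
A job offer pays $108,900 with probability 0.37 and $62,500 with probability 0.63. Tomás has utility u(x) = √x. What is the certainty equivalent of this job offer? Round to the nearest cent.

$78,176.16

E[u] = 0.37·√108900 + 0.63·√62500 = 0.37·330 + 0.63·250 = 279.6
CE = (279.6)² = 78176.16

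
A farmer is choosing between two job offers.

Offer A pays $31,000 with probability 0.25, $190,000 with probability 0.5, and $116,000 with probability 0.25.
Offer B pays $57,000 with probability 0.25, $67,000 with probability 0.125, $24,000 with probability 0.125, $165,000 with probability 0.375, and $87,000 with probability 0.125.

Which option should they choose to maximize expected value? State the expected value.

Offer A ($131,750)

Offer A = 0.25 × 31000 + 0.5 × 190000 + 0.25 × 116000 = 7750 + 95000 + 29000 = 131750
Offer B = 0.25 × 57000 + 0.125 × 67000 + 0.125 × 24000 + 0.375 × 165000 + 0.125 × 87000 = 14250 + 8375 + 3000 + 61875 + 10875 = 98375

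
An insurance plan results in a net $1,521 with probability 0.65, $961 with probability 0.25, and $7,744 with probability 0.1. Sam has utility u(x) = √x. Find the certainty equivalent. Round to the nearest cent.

E[u] = 0.65·√1521 + 0.25·√961 + 0.1·√7744 = 0.65·39 + 0.25·31 + 0.1·88 = 41.9
CE = (41.9)² = 1755.61

$1,755.61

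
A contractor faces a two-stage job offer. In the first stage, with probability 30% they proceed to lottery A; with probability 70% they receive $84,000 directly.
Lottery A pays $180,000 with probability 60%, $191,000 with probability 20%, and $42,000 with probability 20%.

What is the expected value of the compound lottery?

EV(A) = 0.6 × 180000 + 0.2 × 191000 + 0.2 × 42000 = 108000 + 38200 + 8400 = 154600
Branch B: 84000 (certain)
Overall = 0.3 × 154600 + 0.7 × 84000 = 46380 + 58800 = 105180

$105,180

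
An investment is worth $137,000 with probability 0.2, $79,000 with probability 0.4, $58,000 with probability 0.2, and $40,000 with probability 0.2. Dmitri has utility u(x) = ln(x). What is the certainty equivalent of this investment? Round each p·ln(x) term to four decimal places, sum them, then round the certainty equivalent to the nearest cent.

E[u] = 0.2·ln(137000) + 0.4·ln(79000) + 0.2·ln(58000) + 0.2·ln(40000) = 2.3655 + 4.5109 + 2.1936 + 2.1193 = 11.1893
CE = e^11.1893 ≈ 72352.12

$72,352.12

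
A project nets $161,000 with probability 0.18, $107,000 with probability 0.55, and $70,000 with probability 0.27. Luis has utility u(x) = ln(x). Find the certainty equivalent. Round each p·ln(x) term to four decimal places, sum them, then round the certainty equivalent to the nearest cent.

$102,693.08

E[u] = 0.18·ln(161000) + 0.55·ln(107000) + 0.27·ln(70000) = 2.1580 + 6.3693 + 3.0122 = 11.5395
CE = e^11.5395 ≈ 102693.08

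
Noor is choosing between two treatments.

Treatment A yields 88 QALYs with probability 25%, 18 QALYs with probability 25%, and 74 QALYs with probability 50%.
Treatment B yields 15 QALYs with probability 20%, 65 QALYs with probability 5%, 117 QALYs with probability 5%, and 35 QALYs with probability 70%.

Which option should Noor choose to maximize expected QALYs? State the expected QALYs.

Treatment A (63.5 QALYs)

Treatment A = 0.25 × 88 + 0.25 × 18 + 0.5 × 74 = 22 + 4.5 + 37 = 63.5
Treatment B = 0.2 × 15 + 0.05 × 65 + 0.05 × 117 + 0.7 × 35 = 3 + 3.25 + 5.85 + 24.5 = 36.6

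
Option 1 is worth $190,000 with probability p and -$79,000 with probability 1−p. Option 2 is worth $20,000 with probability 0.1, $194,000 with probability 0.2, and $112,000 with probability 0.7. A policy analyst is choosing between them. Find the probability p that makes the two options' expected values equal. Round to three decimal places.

p = 0.737

EV(Option 2) = 0.1 × 20000 + 0.2 × 194000 + 0.7 × 112000 = 2000 + 38800 + 78400 = 119200
p·190000 + (1−p)·(-79000) = 119200
269000p − 79000 = 119200
p = (119200 + 79000) / 269000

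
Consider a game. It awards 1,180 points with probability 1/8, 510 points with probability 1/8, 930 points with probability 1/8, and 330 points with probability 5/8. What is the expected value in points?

EV = 1/8 × 1180 + 1/8 × 510 + 1/8 × 930 + 5/8 × 330 = 147.5 + 63.75 + 116.25 + 206.25 = 533.75

533.75 points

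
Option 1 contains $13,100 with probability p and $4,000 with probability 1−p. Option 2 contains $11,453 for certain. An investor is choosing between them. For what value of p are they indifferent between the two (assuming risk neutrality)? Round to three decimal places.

p = 0.819

p·13100 + (1−p)·4000 = 11453
9100p + 4000 = 11453
p = (11453 − 4000) / 9100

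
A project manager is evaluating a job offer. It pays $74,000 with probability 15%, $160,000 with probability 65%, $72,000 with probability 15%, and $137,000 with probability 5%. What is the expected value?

$132,750

EV = 0.15 × 74000 + 0.65 × 160000 + 0.15 × 72000 + 0.05 × 137000 = 11100 + 104000 + 10800 + 6850 = 132750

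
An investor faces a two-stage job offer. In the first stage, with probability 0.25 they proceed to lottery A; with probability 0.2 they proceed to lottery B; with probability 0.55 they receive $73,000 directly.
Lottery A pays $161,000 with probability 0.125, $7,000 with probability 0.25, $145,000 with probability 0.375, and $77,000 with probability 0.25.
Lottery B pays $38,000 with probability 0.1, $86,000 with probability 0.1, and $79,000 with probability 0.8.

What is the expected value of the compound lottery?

EV(A) = 0.125 × 161000 + 0.25 × 7000 + 0.375 × 145000 + 0.25 × 77000 = 20125 + 1750 + 54375 + 19250 = 95500
EV(B) = 0.1 × 38000 + 0.1 × 86000 + 0.8 × 79000 = 3800 + 8600 + 63200 = 75600
Branch C: 73000 (certain)
Overall = 0.25 × 95500 + 0.2 × 75600 + 0.55 × 73000 = 23875 + 15120 + 40150 = 79145

$79,145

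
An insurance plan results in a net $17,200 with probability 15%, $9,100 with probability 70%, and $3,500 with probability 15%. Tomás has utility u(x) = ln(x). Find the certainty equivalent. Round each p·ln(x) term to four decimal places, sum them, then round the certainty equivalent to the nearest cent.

$8,674.99

E[u] = 0.15·ln(17200) + 0.7·ln(9100) + 0.15·ln(3500) = 1.4629 + 6.3812 + 1.2241 = 9.0682
CE = e^9.0682 ≈ 8674.99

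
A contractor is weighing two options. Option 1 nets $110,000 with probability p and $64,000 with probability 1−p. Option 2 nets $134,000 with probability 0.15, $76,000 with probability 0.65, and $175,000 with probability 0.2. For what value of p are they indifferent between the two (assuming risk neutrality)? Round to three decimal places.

EV(Option 2) = 0.15 × 134000 + 0.65 × 76000 + 0.2 × 175000 = 20100 + 49400 + 35000 = 104500
p·110000 + (1−p)·64000 = 104500
46000p + 64000 = 104500
p = (104500 − 64000) / 46000

p = 0.880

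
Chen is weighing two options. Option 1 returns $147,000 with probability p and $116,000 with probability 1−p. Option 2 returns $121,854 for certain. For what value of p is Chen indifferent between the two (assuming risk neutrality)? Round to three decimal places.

p·147000 + (1−p)·116000 = 121854
31000p + 116000 = 121854
p = (121854 − 116000) / 31000

p = 0.189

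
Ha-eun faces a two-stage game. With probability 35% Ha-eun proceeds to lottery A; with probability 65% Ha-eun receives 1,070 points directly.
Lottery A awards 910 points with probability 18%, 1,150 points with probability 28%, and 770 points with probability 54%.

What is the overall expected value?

EV(A) = 0.18 × 910 + 0.28 × 1150 + 0.54 × 770 = 163.8 + 322 + 415.8 = 901.6
Branch B: 1070 (certain)
Overall = 0.35 × 901.6 + 0.65 × 1070 = 315.56 + 695.5 = 1011.06

1011.06 points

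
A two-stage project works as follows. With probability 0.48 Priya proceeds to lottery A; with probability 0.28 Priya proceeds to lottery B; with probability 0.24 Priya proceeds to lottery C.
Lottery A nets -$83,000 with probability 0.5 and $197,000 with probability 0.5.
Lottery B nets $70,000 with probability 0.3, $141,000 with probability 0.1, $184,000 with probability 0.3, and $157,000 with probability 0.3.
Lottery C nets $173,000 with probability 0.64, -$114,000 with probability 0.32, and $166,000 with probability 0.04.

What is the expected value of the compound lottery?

EV(A) = 0.5 × (-83000) + 0.5 × 197000 = -41500 + 98500 = 57000
EV(B) = 0.3 × 70000 + 0.1 × 141000 + 0.3 × 184000 + 0.3 × 157000 = 21000 + 14100 + 55200 + 47100 = 137400
EV(C) = 0.64 × 173000 + 0.32 × (-114000) + 0.04 × 166000 = 110720 − 36480 + 6640 = 80880
Overall = 0.48 × 57000 + 0.28 × 137400 + 0.24 × 80880 = 27360 + 38472 + 19411.2 = 85243.2

$85,243.20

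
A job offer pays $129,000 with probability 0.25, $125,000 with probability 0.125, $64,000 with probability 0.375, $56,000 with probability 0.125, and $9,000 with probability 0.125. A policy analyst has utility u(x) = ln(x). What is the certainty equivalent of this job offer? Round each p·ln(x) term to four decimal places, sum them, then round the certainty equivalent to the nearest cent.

E[u] = 0.25·ln(129000) + 0.125·ln(125000) + 0.375·ln(64000) + 0.125·ln(56000) + 0.125·ln(9000) = 2.9419 + 1.4670 + 4.1500 + 1.3666 + 1.1381 = 11.0636
CE = e^11.0636 ≈ 63805.84

$63,805.84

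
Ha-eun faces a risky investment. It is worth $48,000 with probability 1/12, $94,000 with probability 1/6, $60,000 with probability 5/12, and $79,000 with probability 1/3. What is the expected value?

EV = 1/12 × 48000 + 1/6 × 94000 + 5/12 × 60000 + 1/3 × 79000 = 4000 + 15666.6667 + 25000 + 26333.3333 = 71000

$71,000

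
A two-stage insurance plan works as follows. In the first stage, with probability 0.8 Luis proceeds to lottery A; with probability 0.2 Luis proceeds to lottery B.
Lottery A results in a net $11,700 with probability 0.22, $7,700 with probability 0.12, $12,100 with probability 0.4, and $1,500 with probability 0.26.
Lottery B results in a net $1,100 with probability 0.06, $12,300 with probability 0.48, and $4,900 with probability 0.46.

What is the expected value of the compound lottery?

EV(A) = 0.22 × 11700 + 0.12 × 7700 + 0.4 × 12100 + 0.26 × 1500 = 2574 + 924 + 4840 + 390 = 8728
EV(B) = 0.06 × 1100 + 0.48 × 12300 + 0.46 × 4900 = 66 + 5904 + 2254 = 8224
Overall = 0.8 × 8728 + 0.2 × 8224 = 6982.4 + 1644.8 = 8627.2

$8,627.20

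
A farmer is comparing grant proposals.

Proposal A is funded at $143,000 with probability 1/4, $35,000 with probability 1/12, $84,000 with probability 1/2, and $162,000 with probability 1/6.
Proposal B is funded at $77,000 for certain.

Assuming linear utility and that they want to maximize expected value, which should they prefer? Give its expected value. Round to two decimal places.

Proposal A = 1/4 × 143000 + 1/12 × 35000 + 1/2 × 84000 + 1/6 × 162000 = 35750 + 2916.6667 + 42000 + 27000 = 107666.6667
Proposal B: 77000 (certain)

Proposal A ($107,666.67)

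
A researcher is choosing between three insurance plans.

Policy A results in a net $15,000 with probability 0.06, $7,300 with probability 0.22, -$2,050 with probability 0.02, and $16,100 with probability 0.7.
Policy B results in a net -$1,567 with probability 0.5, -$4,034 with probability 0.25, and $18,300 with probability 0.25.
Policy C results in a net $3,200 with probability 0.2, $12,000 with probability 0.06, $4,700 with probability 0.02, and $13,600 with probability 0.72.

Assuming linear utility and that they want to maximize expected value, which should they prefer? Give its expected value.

Policy A ($13,735)

Policy A = 0.06 × 15000 + 0.22 × 7300 + 0.02 × (-2050) + 0.7 × 16100 = 900 + 1606 − 41 + 11270 = 13735
Policy B = 0.5 × (-1567) + 0.25 × (-4034) + 0.25 × 18300 = -783.5 − 1008.5 + 4575 = 2783
Policy C = 0.2 × 3200 + 0.06 × 12000 + 0.02 × 4700 + 0.72 × 13600 = 640 + 720 + 94 + 9792 = 11246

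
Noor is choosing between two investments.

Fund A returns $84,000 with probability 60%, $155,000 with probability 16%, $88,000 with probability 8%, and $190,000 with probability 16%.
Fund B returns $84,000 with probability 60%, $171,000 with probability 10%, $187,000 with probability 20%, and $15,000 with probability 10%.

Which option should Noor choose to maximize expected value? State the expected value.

Fund A = 0.6 × 84000 + 0.16 × 155000 + 0.08 × 88000 + 0.16 × 190000 = 50400 + 24800 + 7040 + 30400 = 112640
Fund B = 0.6 × 84000 + 0.1 × 171000 + 0.2 × 187000 + 0.1 × 15000 = 50400 + 17100 + 37400 + 1500 = 106400

Fund A ($112,640)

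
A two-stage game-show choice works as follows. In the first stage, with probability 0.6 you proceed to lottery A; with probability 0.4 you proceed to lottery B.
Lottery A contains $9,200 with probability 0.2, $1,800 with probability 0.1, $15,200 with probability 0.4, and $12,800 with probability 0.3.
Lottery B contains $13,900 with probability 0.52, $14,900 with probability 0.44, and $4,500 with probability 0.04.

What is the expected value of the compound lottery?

$12,749.60

EV(A) = 0.2 × 9200 + 0.1 × 1800 + 0.4 × 15200 + 0.3 × 12800 = 1840 + 180 + 6080 + 3840 = 11940
EV(B) = 0.52 × 13900 + 0.44 × 14900 + 0.04 × 4500 = 7228 + 6556 + 180 = 13964
Overall = 0.6 × 11940 + 0.4 × 13964 = 7164 + 5585.6 = 12749.6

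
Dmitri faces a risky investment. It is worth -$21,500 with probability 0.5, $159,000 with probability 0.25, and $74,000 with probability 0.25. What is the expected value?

EV = 0.5 × (-21500) + 0.25 × 159000 + 0.25 × 74000 = -10750 + 39750 + 18500 = 47500

$47,500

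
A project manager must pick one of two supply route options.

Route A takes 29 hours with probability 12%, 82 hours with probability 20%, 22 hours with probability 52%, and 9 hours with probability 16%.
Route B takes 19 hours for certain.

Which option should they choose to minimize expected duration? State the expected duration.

Route A = 0.12 × 29 + 0.2 × 82 + 0.52 × 22 + 0.16 × 9 = 3.48 + 16.4 + 11.44 + 1.44 = 32.76
Route B: 19 (certain)

Route B (19 hours)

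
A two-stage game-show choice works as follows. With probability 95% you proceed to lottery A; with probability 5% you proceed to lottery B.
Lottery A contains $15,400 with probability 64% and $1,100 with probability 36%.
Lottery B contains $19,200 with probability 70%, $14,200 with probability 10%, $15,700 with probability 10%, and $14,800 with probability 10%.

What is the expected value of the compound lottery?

EV(A) = 0.64 × 15400 + 0.36 × 1100 = 9856 + 396 = 10252
EV(B) = 0.7 × 19200 + 0.1 × 14200 + 0.1 × 15700 + 0.1 × 14800 = 13440 + 1420 + 1570 + 1480 = 17910
Overall = 0.95 × 10252 + 0.05 × 17910 = 9739.4 + 895.5 = 10634.9

$10,634.90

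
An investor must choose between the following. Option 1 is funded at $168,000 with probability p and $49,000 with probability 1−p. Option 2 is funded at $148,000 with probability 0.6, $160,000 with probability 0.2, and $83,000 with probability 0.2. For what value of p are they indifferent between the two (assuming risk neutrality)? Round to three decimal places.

EV(Option 2) = 0.6 × 148000 + 0.2 × 160000 + 0.2 × 83000 = 88800 + 32000 + 16600 = 137400
p·168000 + (1−p)·49000 = 137400
119000p + 49000 = 137400
p = (137400 − 49000) / 119000

p = 0.743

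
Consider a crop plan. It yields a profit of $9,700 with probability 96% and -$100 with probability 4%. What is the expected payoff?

$9,308

EV = 0.96 × 9700 + 0.04 × (-100) = 9312 − 4 = 9308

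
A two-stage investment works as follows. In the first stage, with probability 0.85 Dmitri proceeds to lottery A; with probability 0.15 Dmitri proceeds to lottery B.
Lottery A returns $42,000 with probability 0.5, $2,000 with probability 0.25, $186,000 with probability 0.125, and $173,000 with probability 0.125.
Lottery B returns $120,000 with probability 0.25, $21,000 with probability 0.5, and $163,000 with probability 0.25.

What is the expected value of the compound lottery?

$68,606.25

EV(A) = 0.5 × 42000 + 0.25 × 2000 + 0.125 × 186000 + 0.125 × 173000 = 21000 + 500 + 23250 + 21625 = 66375
EV(B) = 0.25 × 120000 + 0.5 × 21000 + 0.25 × 163000 = 30000 + 10500 + 40750 = 81250
Overall = 0.85 × 66375 + 0.15 × 81250 = 56418.75 + 12187.5 = 68606.25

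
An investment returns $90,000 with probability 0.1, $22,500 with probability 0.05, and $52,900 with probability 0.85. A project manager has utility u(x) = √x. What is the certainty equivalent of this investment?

E[u] = 0.1·√90000 + 0.05·√22500 + 0.85·√52900 = 0.1·300 + 0.05·150 + 0.85·230 = 233
CE = (233)² = 54289

$54,289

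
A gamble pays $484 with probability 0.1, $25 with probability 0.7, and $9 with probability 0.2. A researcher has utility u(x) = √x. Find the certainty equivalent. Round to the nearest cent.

E[u] = 0.1·√484 + 0.7·√25 + 0.2·√9 = 0.1·22 + 0.7·5 + 0.2·3 = 6.3
CE = (6.3)² = 39.69

$39.69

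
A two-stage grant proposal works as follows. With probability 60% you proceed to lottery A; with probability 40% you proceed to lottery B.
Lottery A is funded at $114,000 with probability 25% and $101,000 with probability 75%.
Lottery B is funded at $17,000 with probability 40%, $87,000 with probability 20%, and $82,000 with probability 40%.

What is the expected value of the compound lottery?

$85,350

EV(A) = 0.25 × 114000 + 0.75 × 101000 = 28500 + 75750 = 104250
EV(B) = 0.4 × 17000 + 0.2 × 87000 + 0.4 × 82000 = 6800 + 17400 + 32800 = 57000
Overall = 0.6 × 104250 + 0.4 × 57000 = 62550 + 22800 = 85350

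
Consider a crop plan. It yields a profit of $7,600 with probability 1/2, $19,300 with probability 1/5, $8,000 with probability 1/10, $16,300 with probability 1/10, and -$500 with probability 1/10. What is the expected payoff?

EV = 1/2 × 7600 + 1/5 × 19300 + 1/10 × 8000 + 1/10 × 16300 + 1/10 × (-500) = 3800 + 3860 + 800 + 1630 − 50 = 10040

$10,040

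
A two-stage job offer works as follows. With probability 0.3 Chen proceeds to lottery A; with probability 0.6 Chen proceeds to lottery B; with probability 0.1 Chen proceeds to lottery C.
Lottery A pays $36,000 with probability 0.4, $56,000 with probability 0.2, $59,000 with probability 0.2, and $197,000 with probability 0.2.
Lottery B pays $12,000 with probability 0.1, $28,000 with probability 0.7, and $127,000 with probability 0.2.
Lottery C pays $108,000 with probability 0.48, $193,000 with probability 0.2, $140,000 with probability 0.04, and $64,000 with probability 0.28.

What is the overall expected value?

EV(A) = 0.4 × 36000 + 0.2 × 56000 + 0.2 × 59000 + 0.2 × 197000 = 14400 + 11200 + 11800 + 39400 = 76800
EV(B) = 0.1 × 12000 + 0.7 × 28000 + 0.2 × 127000 = 1200 + 19600 + 25400 = 46200
EV(C) = 0.48 × 108000 + 0.2 × 193000 + 0.04 × 140000 + 0.28 × 64000 = 51840 + 38600 + 5600 + 17920 = 113960
Overall = 0.3 × 76800 + 0.6 × 46200 + 0.1 × 113960 = 23040 + 27720 + 11396 = 62156

$62,156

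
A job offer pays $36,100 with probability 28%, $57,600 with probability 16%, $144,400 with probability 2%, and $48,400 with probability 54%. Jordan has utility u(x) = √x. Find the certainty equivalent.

$47,524

E[u] = 0.28·√36100 + 0.16·√57600 + 0.02·√144400 + 0.54·√48400 = 0.28·190 + 0.16·240 + 0.02·380 + 0.54·220 = 218
CE = (218)² = 47524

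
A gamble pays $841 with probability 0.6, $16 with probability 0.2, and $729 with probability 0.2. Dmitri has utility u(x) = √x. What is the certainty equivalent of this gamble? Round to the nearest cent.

$556.96

E[u] = 0.6·√841 + 0.2·√16 + 0.2·√729 = 0.6·29 + 0.2·4 + 0.2·27 = 23.6
CE = (23.6)² = 556.96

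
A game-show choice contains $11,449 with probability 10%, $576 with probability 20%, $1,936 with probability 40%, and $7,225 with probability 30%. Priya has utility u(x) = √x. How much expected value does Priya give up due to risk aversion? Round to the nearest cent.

$768.04

E[u] = 0.1·√11449 + 0.2·√576 + 0.4·√1936 + 0.3·√7225 = 0.1·107 + 0.2·24 + 0.4·44 + 0.3·85 = 58.6
CE = (58.6)² = 3433.96
Risk premium = EV − CE = 4202 − 3433.96 = 768.04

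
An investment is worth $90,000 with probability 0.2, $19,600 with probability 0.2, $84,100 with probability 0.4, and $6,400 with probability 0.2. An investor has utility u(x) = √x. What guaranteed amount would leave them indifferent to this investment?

$48,400

E[u] = 0.2·√90000 + 0.2·√19600 + 0.4·√84100 + 0.2·√6400 = 0.2·300 + 0.2·140 + 0.4·290 + 0.2·80 = 220
CE = (220)² = 48400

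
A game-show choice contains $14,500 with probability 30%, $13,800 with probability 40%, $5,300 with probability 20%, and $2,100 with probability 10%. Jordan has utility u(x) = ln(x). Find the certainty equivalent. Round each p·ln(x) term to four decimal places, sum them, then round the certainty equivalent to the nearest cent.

$9,582.56

E[u] = 0.3·ln(14500) + 0.4·ln(13800) + 0.2·ln(5300) + 0.1·ln(2100) = 2.8746 + 3.8130 + 1.7151 + 0.7650 = 9.1677
CE = e^9.1677 ≈ 9582.56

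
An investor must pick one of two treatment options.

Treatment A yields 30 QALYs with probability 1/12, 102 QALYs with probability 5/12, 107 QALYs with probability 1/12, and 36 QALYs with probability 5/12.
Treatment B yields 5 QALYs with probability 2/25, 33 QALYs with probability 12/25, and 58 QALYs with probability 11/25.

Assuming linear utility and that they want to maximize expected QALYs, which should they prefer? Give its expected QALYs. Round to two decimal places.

Treatment A (68.92 QALYs)

Treatment A = 1/12 × 30 + 5/12 × 102 + 1/12 × 107 + 5/12 × 36 = 2.5 + 42.5 + 8.9167 + 15 = 68.9167
Treatment B = 2/25 × 5 + 12/25 × 33 + 11/25 × 58 = 0.4 + 15.84 + 25.52 = 41.76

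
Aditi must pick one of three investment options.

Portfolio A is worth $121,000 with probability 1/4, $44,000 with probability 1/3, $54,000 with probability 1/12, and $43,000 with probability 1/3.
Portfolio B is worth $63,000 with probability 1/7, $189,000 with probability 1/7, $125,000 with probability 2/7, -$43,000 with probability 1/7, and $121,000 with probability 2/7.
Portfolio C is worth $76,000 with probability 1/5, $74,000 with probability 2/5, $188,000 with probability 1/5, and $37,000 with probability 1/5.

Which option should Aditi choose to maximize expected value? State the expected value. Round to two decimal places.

Portfolio B ($100,142.86)

Portfolio A = 1/4 × 121000 + 1/3 × 44000 + 1/12 × 54000 + 1/3 × 43000 = 30250 + 14666.6667 + 4500 + 14333.3333 = 63750
Portfolio B = 1/7 × 63000 + 1/7 × 189000 + 2/7 × 125000 + 1/7 × (-43000) + 2/7 × 121000 = 9000 + 27000 + 35714.2857 − 6142.8571 + 34571.4286 = 100142.8571
Portfolio C = 1/5 × 76000 + 2/5 × 74000 + 1/5 × 188000 + 1/5 × 37000 = 15200 + 29600 + 37600 + 7400 = 89800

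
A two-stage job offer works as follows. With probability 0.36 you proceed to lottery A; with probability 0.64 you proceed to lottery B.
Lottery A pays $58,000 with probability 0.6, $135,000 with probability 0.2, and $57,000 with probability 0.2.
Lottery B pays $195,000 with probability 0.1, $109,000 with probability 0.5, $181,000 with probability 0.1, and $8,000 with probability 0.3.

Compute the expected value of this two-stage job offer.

$86,832

EV(A) = 0.6 × 58000 + 0.2 × 135000 + 0.2 × 57000 = 34800 + 27000 + 11400 = 73200
EV(B) = 0.1 × 195000 + 0.5 × 109000 + 0.1 × 181000 + 0.3 × 8000 = 19500 + 54500 + 18100 + 2400 = 94500
Overall = 0.36 × 73200 + 0.64 × 94500 = 26352 + 60480 = 86832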